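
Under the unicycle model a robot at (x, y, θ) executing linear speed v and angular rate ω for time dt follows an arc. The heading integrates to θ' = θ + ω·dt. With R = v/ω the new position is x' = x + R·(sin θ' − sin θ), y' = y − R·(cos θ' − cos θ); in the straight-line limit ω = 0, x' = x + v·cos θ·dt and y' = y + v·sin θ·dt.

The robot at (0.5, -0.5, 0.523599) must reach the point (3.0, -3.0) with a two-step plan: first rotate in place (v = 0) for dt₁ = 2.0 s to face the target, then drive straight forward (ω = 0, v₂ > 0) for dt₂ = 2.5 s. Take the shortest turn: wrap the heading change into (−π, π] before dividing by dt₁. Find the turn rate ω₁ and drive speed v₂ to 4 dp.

heading to target = atan2(-3−-0.5, 3−0.5) = -0.7854
Δθ = wrap(-0.7854 − 0.5236) = -1.3090; ω₁ = Δθ/dt₁ = -0.6545
distance = √((3−0.5)² + (-3−-0.5)²) = 3.5355; v₂ = distance/dt₂ = 1.4142

ω₁ = -0.6545, v₂ = 1.4142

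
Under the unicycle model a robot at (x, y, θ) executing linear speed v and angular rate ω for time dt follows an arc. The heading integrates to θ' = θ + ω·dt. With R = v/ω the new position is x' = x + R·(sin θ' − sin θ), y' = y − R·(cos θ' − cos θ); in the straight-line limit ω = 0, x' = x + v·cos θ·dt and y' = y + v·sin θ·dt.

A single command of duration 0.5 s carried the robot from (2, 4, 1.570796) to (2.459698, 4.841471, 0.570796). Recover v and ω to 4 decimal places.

Δθ = 0.570796 − 1.570796 = -1.000000
ω = Δθ/dt = -1.000000/0.5 = -2.0000
R = −Δy/(cos θ' − cos θ) = -1.0000
v = R·ω = -1.0000·-2.0000 = 2.0000

v = 2.0000, ω = -2.0000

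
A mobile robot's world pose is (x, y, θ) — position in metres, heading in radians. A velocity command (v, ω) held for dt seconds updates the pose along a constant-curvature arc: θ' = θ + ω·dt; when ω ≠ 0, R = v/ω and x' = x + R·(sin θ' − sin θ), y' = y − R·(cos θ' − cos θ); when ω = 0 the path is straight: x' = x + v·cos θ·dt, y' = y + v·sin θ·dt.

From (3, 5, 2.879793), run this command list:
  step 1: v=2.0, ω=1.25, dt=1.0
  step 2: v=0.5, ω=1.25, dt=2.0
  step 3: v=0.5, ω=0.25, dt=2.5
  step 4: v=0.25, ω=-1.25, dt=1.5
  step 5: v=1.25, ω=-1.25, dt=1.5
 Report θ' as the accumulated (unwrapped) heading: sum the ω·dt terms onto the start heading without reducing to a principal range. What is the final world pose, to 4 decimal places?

step 1: θ'=4.1298 (R=1.6000) → pose (1.2498, 4.3348, 4.1298)
step 2: θ'=6.6298 (R=0.4000) → pose (1.7197, 3.7385, 6.6298)
step 3: θ'=7.2548 (R=2.0000) → pose (2.6919, 4.4917, 7.2548)
step 4: θ'=5.3798 (R=-0.2000) → pose (3.0141, 4.5026, 5.3798)
step 5: θ'=3.5048 (R=-1.0000) → pose (2.5840, 2.9489, 3.5048)

(2.5840, 2.9489, 3.5048)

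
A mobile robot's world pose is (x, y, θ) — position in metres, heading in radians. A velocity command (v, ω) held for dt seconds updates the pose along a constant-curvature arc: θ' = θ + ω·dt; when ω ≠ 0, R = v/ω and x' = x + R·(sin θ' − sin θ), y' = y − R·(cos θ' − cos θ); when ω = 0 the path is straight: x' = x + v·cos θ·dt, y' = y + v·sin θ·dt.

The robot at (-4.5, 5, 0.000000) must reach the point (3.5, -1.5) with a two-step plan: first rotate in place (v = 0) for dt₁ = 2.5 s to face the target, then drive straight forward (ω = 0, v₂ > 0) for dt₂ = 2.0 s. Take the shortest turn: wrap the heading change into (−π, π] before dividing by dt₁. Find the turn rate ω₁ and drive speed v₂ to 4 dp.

ω₁ = -0.2729, v₂ = 5.1539

heading to target = atan2(-1.5−5, 3.5−-4.5) = -0.6823
Δθ = wrap(-0.6823 − 0.0000) = -0.6823; ω₁ = Δθ/dt₁ = -0.2729
distance = √((3.5−-4.5)² + (-1.5−5)²) = 10.3078; v₂ = distance/dt₂ = 5.1539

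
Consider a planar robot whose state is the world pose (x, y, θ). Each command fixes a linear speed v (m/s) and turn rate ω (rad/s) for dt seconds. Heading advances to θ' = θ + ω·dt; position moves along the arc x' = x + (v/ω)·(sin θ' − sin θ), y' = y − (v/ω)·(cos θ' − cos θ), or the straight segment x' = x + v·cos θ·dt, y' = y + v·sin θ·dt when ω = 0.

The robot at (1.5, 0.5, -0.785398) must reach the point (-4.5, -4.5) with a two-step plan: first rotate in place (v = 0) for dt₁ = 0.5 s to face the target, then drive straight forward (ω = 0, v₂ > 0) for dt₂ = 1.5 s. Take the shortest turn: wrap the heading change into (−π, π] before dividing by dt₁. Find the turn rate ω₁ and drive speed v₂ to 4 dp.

ω₁ = -3.3229, v₂ = 5.2068

heading to target = atan2(-4.5−0.5, -4.5−1.5) = -2.4469
Δθ = wrap(-2.4469 − -0.7854) = -1.6615; ω₁ = Δθ/dt₁ = -3.3229
distance = √((-4.5−1.5)² + (-4.5−0.5)²) = 7.8102; v₂ = distance/dt₂ = 5.2068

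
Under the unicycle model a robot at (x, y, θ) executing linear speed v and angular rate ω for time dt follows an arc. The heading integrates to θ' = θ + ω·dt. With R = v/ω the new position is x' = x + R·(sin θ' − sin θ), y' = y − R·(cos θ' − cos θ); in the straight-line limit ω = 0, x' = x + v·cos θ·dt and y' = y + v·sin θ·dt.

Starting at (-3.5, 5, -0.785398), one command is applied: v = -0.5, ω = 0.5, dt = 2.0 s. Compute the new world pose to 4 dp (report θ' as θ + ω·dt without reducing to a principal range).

(-4.4201, 5.2700, 0.2146)

θ' = -0.7854 + 0.5·2.0 = 0.2146
R = v/ω = -0.5/0.5 = -1.0000
x' = -3.5 + -1.0000·(sin 0.2146 − sin -0.7854) = -4.4201
y' = 5 − -1.0000·(cos 0.2146 − cos -0.7854) = 5.2700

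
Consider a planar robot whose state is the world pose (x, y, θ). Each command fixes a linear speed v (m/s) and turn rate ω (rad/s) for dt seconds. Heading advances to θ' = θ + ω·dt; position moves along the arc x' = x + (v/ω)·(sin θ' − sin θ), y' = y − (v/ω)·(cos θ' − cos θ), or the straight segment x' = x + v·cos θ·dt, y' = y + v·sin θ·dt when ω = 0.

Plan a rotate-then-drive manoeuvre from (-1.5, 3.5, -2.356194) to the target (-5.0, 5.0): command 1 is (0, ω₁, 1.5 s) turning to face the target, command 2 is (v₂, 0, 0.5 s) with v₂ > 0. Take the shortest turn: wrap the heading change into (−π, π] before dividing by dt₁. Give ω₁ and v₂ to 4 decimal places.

ω₁ = -0.7935, v₂ = 7.6158

heading to target = atan2(5−3.5, -5−-1.5) = 2.7367
Δθ = wrap(2.7367 − -2.3562) = -1.1903; ω₁ = Δθ/dt₁ = -0.7935
distance = √((-5−-1.5)² + (5−3.5)²) = 3.8079; v₂ = distance/dt₂ = 7.6158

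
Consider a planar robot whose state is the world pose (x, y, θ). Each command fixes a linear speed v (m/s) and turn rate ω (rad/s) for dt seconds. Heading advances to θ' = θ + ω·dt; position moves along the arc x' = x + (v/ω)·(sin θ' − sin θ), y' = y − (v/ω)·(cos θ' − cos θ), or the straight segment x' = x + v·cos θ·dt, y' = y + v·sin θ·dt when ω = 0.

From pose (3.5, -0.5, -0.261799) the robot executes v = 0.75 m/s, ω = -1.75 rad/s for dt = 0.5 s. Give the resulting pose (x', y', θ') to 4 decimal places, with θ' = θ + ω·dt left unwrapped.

(3.7779, -0.7338, -1.1368)

θ' = -0.2618 + -1.75·0.5 = -1.1368
R = v/ω = 0.75/-1.75 = -0.4286
x' = 3.5 + -0.4286·(sin -1.1368 − sin -0.2618) = 3.7779
y' = -0.5 − -0.4286·(cos -1.1368 − cos -0.2618) = -0.7338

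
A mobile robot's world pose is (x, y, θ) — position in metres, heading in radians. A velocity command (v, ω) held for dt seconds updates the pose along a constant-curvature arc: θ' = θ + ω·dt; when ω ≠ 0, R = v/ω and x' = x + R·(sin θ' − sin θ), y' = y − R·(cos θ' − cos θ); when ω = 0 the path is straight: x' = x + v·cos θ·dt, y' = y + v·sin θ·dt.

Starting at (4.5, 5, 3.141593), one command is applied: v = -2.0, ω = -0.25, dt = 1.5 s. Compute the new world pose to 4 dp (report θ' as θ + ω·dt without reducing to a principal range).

θ' = 3.1416 + -0.25·1.5 = 2.7666
R = v/ω = -2.0/-0.25 = 8.0000
x' = 4.5 + 8.0000·(sin 2.7666 − sin 3.1416) = 7.4302
y' = 5 − 8.0000·(cos 2.7666 − cos 3.1416) = 4.4441

(7.4302, 4.4441, 2.7666)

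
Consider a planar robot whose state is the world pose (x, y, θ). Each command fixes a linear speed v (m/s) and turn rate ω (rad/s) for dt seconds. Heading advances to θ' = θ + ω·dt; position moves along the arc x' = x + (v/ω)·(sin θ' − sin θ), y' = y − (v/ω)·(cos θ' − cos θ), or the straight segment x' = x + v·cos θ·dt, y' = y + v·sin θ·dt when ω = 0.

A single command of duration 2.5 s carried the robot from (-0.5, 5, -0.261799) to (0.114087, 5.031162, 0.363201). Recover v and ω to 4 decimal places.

v = 0.2500, ω = 0.2500

Δθ = 0.363201 − -0.261799 = 0.625000
ω = Δθ/dt = 0.625000/2.5 = 0.2500
R = Δx/(sin θ' − sin θ) = 1.0000
v = R·ω = 1.0000·0.2500 = 0.2500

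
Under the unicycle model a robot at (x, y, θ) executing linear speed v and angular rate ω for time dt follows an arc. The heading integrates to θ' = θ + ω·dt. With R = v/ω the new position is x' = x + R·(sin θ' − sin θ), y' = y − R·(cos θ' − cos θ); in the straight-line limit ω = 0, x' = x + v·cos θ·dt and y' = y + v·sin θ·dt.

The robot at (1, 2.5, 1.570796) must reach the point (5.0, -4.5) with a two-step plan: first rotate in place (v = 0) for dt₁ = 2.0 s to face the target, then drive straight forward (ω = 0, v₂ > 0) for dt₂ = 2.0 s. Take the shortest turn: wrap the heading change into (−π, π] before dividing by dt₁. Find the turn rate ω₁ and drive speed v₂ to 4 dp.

ω₁ = -1.3112, v₂ = 4.0311

heading to target = atan2(-4.5−2.5, 5−1) = -1.0517
Δθ = wrap(-1.0517 − 1.5708) = -2.6224; ω₁ = Δθ/dt₁ = -1.3112
distance = √((5−1)² + (-4.5−2.5)²) = 8.0623; v₂ = distance/dt₂ = 4.0311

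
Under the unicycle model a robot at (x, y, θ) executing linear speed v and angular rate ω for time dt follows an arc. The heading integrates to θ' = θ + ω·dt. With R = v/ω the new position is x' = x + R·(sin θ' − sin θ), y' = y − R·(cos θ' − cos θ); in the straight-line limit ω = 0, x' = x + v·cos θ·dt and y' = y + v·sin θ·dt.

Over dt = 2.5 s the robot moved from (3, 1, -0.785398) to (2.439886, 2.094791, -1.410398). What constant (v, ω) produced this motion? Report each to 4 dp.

Δθ = -1.410398 − -0.785398 = -0.625000
ω = Δθ/dt = -0.625000/2.5 = -0.2500
R = −Δy/(cos θ' − cos θ) = 2.0000
v = R·ω = 2.0000·-0.2500 = -0.5000

v = -0.5000, ω = -0.2500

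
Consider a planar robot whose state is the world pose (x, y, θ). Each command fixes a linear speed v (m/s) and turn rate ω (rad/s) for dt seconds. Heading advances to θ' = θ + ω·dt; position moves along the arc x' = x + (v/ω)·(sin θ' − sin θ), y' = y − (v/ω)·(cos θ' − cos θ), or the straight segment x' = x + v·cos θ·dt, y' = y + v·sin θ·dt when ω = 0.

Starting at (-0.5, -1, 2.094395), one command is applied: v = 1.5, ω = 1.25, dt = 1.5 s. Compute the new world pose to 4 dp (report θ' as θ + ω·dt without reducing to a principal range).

θ' = 2.0944 + 1.25·1.5 = 3.9694
R = v/ω = 1.5/1.25 = 1.2000
x' = -0.5 + 1.2000·(sin 3.9694 − sin 2.0944) = -2.4230
y' = -1 − 1.2000·(cos 3.9694 − cos 2.0944) = -0.7882

(-2.4230, -0.7882, 3.9694)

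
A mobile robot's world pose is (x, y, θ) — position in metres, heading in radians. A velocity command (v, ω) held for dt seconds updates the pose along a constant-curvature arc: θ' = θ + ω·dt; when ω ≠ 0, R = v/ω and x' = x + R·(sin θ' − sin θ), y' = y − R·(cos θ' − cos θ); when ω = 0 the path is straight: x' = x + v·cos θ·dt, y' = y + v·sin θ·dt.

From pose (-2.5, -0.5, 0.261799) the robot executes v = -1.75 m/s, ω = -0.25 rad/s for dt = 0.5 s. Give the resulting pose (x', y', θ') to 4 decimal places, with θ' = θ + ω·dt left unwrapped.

θ' = 0.2618 + -0.25·0.5 = 0.1368
R = v/ω = -1.75/-0.25 = 7.0000
x' = -2.5 + 7.0000·(sin 0.1368 − sin 0.2618) = -3.3571
y' = -0.5 − 7.0000·(cos 0.1368 − cos 0.2618) = -0.6731

(-3.3571, -0.6731, 0.1368)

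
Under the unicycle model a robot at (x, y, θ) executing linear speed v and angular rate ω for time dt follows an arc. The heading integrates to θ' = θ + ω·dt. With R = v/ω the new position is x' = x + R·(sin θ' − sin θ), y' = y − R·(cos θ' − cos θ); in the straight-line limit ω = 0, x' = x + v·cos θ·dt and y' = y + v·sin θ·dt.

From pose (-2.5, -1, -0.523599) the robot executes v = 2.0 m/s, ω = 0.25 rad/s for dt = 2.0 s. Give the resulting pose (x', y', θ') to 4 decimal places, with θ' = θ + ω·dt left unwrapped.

θ' = -0.5236 + 0.25·2.0 = -0.0236
R = v/ω = 2.0/0.25 = 8.0000
x' = -2.5 + 8.0000·(sin -0.0236 − sin -0.5236) = 1.3112
y' = -1 − 8.0000·(cos -0.0236 − cos -0.5236) = -2.0696

(1.3112, -2.0696, -0.0236)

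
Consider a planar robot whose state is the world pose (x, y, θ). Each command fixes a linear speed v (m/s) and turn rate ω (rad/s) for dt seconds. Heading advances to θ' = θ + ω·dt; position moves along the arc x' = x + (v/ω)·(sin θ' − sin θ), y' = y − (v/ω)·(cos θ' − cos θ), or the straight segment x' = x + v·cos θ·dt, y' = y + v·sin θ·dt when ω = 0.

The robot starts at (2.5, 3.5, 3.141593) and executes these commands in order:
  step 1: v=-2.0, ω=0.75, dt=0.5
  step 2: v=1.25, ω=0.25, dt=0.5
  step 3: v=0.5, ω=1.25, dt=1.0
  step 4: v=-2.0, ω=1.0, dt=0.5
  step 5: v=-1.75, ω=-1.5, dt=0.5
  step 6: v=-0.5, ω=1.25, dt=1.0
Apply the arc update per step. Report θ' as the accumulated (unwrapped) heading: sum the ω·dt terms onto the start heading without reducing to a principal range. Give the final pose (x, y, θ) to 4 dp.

step 1: θ'=3.5166 (R=-2.6667) → pose (3.4767, 3.6853, 3.5166)
step 2: θ'=3.6416 (R=5.0000) → pose (2.9110, 3.4207, 3.6416)
step 3: θ'=4.8916 (R=0.4000) → pose (2.7091, 2.9984, 4.8916)
step 4: θ'=5.3916 (R=-2.0000) → pose (2.2973, 3.8982, 5.3916)
step 5: θ'=4.6416 (R=1.1667) → pose (2.0413, 4.7136, 4.6416)
step 6: θ'=5.8916 (R=-0.4000) → pose (1.7950, 5.1116, 5.8916)

(1.7950, 5.1116, 5.8916)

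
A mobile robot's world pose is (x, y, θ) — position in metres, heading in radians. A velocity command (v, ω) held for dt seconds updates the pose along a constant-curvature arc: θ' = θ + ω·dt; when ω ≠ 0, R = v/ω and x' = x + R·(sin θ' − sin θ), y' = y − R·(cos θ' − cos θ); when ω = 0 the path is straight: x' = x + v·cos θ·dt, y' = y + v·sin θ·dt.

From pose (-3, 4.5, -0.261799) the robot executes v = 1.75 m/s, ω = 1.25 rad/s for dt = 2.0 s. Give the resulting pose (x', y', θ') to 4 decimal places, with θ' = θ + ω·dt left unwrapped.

θ' = -0.2618 + 1.25·2.0 = 2.2382
R = v/ω = 1.75/1.25 = 1.4000
x' = -3 + 1.4000·(sin 2.2382 − sin -0.2618) = -1.5381
y' = 4.5 − 1.4000·(cos 2.2382 − cos -0.2618) = 6.7188

(-1.5381, 6.7188, 2.2382)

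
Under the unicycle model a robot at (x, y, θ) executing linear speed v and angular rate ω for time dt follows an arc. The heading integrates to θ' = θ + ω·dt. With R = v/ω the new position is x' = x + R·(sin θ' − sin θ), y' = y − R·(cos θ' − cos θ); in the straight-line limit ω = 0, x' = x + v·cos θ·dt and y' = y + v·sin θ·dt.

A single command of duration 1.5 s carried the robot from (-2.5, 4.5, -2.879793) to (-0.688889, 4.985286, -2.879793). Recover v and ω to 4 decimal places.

Δθ = -2.879793 − -2.879793 = 0.000000
ω = Δθ/dt = 0.000000/1.5 = 0.0000
ω = 0 → v = (Δx·cos θ + Δy·sin θ)/dt = -1.2500

v = -1.2500, ω = 0.0000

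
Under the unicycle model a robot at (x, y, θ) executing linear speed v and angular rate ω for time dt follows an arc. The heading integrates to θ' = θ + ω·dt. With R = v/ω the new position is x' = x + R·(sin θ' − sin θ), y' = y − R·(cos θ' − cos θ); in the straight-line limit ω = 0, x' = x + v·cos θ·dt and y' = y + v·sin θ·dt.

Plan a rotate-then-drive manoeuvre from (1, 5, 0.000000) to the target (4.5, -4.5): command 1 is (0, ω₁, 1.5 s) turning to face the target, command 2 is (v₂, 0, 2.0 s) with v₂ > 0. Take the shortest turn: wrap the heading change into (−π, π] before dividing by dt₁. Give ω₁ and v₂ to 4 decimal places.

heading to target = atan2(-4.5−5, 4.5−1) = -1.2178
Δθ = wrap(-1.2178 − 0.0000) = -1.2178; ω₁ = Δθ/dt₁ = -0.8119
distance = √((4.5−1)² + (-4.5−5)²) = 10.1242; v₂ = distance/dt₂ = 5.0621

ω₁ = -0.8119, v₂ = 5.0621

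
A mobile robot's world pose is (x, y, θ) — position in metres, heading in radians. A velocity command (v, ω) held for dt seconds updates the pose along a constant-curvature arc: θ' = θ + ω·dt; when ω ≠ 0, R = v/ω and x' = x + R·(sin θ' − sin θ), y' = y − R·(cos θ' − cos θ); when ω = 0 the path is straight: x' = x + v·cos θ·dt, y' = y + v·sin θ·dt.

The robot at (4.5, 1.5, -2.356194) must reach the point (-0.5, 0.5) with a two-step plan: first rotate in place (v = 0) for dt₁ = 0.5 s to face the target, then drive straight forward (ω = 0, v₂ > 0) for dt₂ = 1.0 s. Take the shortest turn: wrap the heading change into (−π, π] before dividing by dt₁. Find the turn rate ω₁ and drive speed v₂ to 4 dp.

heading to target = atan2(0.5−1.5, -0.5−4.5) = -2.9442
Δθ = wrap(-2.9442 − -2.3562) = -0.5880; ω₁ = Δθ/dt₁ = -1.1760
distance = √((-0.5−4.5)² + (0.5−1.5)²) = 5.0990; v₂ = distance/dt₂ = 5.0990

ω₁ = -1.1760, v₂ = 5.0990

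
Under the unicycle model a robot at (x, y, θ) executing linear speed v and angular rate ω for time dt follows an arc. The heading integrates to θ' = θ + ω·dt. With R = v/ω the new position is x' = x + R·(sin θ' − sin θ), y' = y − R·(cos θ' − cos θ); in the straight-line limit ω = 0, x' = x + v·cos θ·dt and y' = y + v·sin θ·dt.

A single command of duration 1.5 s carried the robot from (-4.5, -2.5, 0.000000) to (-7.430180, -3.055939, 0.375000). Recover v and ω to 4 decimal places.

Δθ = 0.375000 − 0.000000 = 0.375000
ω = Δθ/dt = 0.375000/1.5 = 0.2500
R = Δx/(sin θ' − sin θ) = -8.0000
v = R·ω = -8.0000·0.2500 = -2.0000

v = -2.0000, ω = 0.2500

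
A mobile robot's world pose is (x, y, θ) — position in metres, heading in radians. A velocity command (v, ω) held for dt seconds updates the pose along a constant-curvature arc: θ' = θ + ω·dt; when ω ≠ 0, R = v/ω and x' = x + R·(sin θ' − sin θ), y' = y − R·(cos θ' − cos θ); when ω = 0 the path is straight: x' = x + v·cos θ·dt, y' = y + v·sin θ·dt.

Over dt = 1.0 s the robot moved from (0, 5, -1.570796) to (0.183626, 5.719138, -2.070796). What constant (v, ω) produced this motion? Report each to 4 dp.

v = -0.7500, ω = -0.5000

Δθ = -2.070796 − -1.570796 = -0.500000
ω = Δθ/dt = -0.500000/1.0 = -0.5000
R = −Δy/(cos θ' − cos θ) = 1.5000
v = R·ω = 1.5000·-0.5000 = -0.7500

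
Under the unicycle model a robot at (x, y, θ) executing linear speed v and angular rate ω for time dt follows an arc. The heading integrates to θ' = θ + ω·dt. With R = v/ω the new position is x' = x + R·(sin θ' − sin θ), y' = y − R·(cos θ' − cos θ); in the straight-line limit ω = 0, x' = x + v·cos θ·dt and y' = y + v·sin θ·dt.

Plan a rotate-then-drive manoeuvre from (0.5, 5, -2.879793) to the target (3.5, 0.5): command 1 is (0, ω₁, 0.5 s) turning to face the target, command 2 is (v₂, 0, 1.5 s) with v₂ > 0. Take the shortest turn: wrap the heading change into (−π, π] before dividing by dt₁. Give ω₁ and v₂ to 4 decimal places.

heading to target = atan2(0.5−5, 3.5−0.5) = -0.9828
Δθ = wrap(-0.9828 − -2.8798) = 1.8970; ω₁ = Δθ/dt₁ = 3.7940
distance = √((3.5−0.5)² + (0.5−5)²) = 5.4083; v₂ = distance/dt₂ = 3.6056

ω₁ = 3.7940, v₂ = 3.6056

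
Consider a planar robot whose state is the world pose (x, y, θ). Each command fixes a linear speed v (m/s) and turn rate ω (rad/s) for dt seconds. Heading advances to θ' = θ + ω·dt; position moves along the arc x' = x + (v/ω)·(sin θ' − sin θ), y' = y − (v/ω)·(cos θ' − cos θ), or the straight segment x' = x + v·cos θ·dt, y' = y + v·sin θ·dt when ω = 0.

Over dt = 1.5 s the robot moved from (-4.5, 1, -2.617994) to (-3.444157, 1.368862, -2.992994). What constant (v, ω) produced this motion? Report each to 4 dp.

v = -0.7500, ω = -0.2500

Δθ = -2.992994 − -2.617994 = -0.375000
ω = Δθ/dt = -0.375000/1.5 = -0.2500
R = Δx/(sin θ' − sin θ) = 3.0000
v = R·ω = 3.0000·-0.2500 = -0.7500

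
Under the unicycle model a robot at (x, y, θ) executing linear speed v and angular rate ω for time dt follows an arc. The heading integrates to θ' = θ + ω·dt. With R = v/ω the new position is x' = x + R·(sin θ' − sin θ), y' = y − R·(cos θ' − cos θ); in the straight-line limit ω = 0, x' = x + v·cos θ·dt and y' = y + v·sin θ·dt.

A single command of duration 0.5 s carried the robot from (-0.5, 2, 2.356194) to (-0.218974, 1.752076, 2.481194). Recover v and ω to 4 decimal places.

Δθ = 2.481194 − 2.356194 = 0.125000
ω = Δθ/dt = 0.125000/0.5 = 0.2500
R = Δx/(sin θ' − sin θ) = -3.0000
v = R·ω = -3.0000·0.2500 = -0.7500

v = -0.7500, ω = 0.2500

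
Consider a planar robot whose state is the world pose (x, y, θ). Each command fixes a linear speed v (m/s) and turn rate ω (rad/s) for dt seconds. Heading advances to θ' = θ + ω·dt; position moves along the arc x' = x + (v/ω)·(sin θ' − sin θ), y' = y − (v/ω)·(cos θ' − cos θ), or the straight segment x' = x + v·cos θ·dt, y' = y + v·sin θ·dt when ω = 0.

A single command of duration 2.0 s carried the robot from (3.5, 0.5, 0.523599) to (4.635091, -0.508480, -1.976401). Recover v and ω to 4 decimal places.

v = 1.0000, ω = -1.2500

Δθ = -1.976401 − 0.523599 = -2.500000
ω = Δθ/dt = -2.500000/2.0 = -1.2500
R = Δx/(sin θ' − sin θ) = -0.8000
v = R·ω = -0.8000·-1.2500 = 1.0000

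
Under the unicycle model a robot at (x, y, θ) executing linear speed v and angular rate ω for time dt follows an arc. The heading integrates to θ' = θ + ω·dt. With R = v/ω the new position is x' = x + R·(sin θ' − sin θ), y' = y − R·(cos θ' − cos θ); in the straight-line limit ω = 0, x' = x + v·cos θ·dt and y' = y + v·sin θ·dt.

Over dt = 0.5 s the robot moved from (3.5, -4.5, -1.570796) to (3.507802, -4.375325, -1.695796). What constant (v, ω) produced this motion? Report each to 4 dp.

Δθ = -1.695796 − -1.570796 = -0.125000
ω = Δθ/dt = -0.125000/0.5 = -0.2500
R = −Δy/(cos θ' − cos θ) = 1.0000
v = R·ω = 1.0000·-0.2500 = -0.2500

v = -0.2500, ω = -0.2500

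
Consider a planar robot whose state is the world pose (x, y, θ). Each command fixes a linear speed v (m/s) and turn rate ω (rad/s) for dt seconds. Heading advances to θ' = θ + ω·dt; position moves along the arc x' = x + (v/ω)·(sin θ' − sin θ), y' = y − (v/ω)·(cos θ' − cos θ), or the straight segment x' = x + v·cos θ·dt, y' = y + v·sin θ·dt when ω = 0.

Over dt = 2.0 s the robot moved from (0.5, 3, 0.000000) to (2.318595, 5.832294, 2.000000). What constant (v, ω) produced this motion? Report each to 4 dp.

v = 2.0000, ω = 1.0000

Δθ = 2.000000 − 0.000000 = 2.000000
ω = Δθ/dt = 2.000000/2.0 = 1.0000
R = −Δy/(cos θ' − cos θ) = 2.0000
v = R·ω = 2.0000·1.0000 = 2.0000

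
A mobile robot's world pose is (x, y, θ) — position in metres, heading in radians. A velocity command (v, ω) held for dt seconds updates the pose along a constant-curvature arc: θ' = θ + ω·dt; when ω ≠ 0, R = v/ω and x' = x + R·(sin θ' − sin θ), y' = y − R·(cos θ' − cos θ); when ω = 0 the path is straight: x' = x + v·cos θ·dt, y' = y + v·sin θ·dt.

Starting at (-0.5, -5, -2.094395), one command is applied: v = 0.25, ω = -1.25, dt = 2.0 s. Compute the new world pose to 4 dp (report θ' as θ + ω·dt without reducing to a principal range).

(-0.8718, -4.9235, -4.5944)

θ' = -2.0944 + -1.25·2.0 = -4.5944
R = v/ω = 0.25/-1.25 = -0.2000
x' = -0.5 + -0.2000·(sin -4.5944 − sin -2.0944) = -0.8718
y' = -5 − -0.2000·(cos -4.5944 − cos -2.0944) = -4.9235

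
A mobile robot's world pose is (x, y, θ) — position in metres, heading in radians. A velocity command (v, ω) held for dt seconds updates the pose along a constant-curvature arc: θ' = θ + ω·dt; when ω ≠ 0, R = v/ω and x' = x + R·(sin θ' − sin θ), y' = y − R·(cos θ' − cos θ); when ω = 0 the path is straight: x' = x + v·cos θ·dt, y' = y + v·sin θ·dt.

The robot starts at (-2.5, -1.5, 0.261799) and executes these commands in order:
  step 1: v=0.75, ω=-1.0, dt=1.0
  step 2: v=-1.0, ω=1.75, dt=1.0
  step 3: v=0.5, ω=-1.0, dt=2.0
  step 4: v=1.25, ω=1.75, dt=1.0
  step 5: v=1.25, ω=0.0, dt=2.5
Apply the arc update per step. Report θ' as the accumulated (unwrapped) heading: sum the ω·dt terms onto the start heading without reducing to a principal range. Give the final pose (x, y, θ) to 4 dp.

step 1: θ'=-0.7382 (R=-0.7500) → pose (-1.8012, -1.6697, -0.7382)
step 2: θ'=1.0118 (R=-0.5714) → pose (-2.6702, -1.7893, 1.0118)
step 3: θ'=-0.9882 (R=-0.5000) → pose (-1.8288, -1.7794, -0.9882)
step 4: θ'=0.7618 (R=0.7143) → pose (-0.7393, -1.9032, 0.7618)
step 5: θ'=0.7618 (straight) → pose (1.5220, 0.2537, 0.7618)

(1.5220, 0.2537, 0.7618)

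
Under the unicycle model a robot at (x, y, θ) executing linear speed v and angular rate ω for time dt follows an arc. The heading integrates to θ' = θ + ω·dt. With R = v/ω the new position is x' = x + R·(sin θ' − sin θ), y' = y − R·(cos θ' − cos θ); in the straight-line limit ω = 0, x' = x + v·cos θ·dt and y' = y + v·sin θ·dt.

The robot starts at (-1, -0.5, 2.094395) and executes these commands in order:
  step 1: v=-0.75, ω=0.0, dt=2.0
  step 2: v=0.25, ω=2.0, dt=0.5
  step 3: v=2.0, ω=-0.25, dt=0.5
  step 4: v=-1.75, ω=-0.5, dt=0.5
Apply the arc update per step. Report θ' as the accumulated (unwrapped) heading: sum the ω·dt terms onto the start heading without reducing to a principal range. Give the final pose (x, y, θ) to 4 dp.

(-0.5112, -1.8828, 2.7194)

step 1: θ'=2.0944 (straight) → pose (-0.2500, -1.7990, 2.0944)
step 2: θ'=3.0944 (R=0.1250) → pose (-0.3524, -1.7367, 3.0944)
step 3: θ'=2.9694 (R=-8.0000) → pose (-1.3457, -1.6273, 2.9694)
step 4: θ'=2.7194 (R=3.5000) → pose (-0.5112, -1.8828, 2.7194)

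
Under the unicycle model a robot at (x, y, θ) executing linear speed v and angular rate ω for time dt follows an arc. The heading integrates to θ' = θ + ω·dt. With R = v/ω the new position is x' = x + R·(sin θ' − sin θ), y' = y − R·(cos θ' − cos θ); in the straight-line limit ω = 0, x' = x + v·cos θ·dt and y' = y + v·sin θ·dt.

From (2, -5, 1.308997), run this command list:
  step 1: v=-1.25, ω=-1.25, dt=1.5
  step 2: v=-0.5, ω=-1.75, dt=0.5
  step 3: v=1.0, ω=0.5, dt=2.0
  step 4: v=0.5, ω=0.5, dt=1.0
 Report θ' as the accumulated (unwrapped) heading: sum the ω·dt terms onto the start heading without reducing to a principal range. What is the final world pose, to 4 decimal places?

step 1: θ'=-0.5660 (R=1.0000) → pose (0.4978, -5.5852, -0.5660)
step 2: θ'=-1.4410 (R=0.2857) → pose (0.3677, -5.3811, -1.4410)
step 3: θ'=-0.4410 (R=2.0000) → pose (1.4972, -6.9308, -0.4410)
step 4: θ'=0.0590 (R=1.0000) → pose (1.9830, -7.0248, 0.0590)

(1.9830, -7.0248, 0.0590)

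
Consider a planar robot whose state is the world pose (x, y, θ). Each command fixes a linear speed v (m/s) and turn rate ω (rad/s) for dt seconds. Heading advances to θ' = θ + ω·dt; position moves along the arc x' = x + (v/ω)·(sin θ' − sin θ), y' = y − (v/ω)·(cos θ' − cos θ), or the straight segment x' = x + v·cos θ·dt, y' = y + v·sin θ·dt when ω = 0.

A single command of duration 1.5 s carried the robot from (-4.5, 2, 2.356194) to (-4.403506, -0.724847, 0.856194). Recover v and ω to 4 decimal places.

v = -2.0000, ω = -1.0000

Δθ = 0.856194 − 2.356194 = -1.500000
ω = Δθ/dt = -1.500000/1.5 = -1.0000
R = −Δy/(cos θ' − cos θ) = 2.0000
v = R·ω = 2.0000·-1.0000 = -2.0000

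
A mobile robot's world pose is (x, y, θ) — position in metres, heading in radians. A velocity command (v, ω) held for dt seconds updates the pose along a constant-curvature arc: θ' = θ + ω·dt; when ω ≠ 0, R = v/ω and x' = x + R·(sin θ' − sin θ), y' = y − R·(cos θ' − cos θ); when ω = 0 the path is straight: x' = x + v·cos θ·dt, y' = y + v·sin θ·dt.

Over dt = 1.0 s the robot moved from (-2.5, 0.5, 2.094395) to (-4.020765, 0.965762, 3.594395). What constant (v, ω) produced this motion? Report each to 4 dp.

v = 1.7500, ω = 1.5000

Δθ = 3.594395 − 2.094395 = 1.500000
ω = Δθ/dt = 1.500000/1.0 = 1.5000
R = Δx/(sin θ' − sin θ) = 1.1667
v = R·ω = 1.1667·1.5000 = 1.7500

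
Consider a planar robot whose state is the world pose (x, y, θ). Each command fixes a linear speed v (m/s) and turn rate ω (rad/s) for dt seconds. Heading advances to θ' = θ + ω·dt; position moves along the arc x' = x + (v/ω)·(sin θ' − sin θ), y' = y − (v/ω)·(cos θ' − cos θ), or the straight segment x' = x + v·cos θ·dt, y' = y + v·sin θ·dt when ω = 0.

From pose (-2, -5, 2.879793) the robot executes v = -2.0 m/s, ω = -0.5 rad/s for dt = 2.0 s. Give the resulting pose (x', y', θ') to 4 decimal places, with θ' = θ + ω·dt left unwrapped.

θ' = 2.8798 + -0.5·2.0 = 1.8798
R = v/ω = -2.0/-0.5 = 4.0000
x' = -2 + 4.0000·(sin 1.8798 − sin 2.8798) = 0.7753
y' = -5 − 4.0000·(cos 1.8798 − cos 2.8798) = -7.6473

(0.7753, -7.6473, 1.8798)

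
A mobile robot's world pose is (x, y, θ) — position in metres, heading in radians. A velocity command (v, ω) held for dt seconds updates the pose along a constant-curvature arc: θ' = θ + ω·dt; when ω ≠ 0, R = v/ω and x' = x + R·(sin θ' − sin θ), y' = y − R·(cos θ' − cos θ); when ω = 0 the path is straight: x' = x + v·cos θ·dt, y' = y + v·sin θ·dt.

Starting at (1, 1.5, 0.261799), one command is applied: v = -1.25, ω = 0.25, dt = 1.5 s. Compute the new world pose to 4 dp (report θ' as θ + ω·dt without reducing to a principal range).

(-0.6790, 0.6904, 0.6368)

θ' = 0.2618 + 0.25·1.5 = 0.6368
R = v/ω = -1.25/0.25 = -5.0000
x' = 1 + -5.0000·(sin 0.6368 − sin 0.2618) = -0.6790
y' = 1.5 − -5.0000·(cos 0.6368 − cos 0.2618) = 0.6904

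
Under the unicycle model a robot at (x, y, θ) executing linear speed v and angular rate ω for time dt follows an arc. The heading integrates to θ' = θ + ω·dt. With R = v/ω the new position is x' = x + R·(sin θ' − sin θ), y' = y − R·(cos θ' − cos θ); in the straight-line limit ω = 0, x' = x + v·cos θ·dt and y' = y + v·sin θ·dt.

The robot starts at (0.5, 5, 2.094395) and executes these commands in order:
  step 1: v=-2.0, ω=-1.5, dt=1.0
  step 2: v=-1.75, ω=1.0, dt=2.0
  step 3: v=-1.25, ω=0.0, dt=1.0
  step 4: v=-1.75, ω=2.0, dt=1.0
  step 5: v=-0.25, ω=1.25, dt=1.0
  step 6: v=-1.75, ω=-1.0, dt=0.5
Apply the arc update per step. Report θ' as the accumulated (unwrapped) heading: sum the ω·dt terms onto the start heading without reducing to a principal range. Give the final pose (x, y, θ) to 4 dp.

step 1: θ'=0.5944 (R=1.3333) → pose (0.0920, 3.2287, 0.5944)
step 2: θ'=2.5944 (R=-1.7500) → pose (0.1615, 0.2844, 2.5944)
step 3: θ'=2.5944 (straight) → pose (1.2290, -0.3660, 2.5944)
step 4: θ'=4.5944 (R=-0.8750) → pose (2.5531, 0.2782, 4.5944)
step 5: θ'=5.8444 (R=-0.2000) → pose (2.4395, 0.4828, 5.8444)
step 6: θ'=5.3444 (R=1.7500) → pose (1.7710, 1.0332, 5.3444)

(1.7710, 1.0332, 5.3444)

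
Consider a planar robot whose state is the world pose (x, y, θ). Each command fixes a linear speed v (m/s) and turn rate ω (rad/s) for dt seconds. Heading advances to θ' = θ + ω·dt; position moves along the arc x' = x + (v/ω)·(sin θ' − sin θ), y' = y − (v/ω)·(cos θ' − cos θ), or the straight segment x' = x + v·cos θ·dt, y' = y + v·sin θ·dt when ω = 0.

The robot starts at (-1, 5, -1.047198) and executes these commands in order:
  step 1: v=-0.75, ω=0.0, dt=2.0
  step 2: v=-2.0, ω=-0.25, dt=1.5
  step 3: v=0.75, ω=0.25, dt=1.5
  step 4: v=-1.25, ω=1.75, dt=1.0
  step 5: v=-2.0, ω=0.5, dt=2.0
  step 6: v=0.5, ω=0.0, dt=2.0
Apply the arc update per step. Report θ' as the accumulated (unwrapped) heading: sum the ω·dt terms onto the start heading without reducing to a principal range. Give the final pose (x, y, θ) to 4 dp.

(-4.9564, 5.6593, 1.7028)

step 1: θ'=-1.0472 (straight) → pose (-1.7500, 6.2990, -1.0472)
step 2: θ'=-1.4222 (R=8.0000) → pose (-2.7336, 9.1146, -1.4222)
step 3: θ'=-1.0472 (R=3.0000) → pose (-2.3648, 8.0588, -1.0472)
step 4: θ'=0.7028 (R=-0.7143) → pose (-3.4450, 8.2467, 0.7028)
step 5: θ'=1.7028 (R=-4.0000) → pose (-4.8248, 4.6680, 1.7028)
step 6: θ'=1.7028 (straight) → pose (-4.9564, 5.6593, 1.7028)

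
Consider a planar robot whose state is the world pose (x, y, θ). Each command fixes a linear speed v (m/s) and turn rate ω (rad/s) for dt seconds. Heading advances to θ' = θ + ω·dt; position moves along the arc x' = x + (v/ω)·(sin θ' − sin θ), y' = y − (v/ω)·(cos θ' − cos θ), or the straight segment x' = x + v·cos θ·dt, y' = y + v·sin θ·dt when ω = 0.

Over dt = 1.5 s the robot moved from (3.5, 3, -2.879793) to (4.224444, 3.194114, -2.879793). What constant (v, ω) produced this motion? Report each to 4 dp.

v = -0.5000, ω = 0.0000

Δθ = -2.879793 − -2.879793 = 0.000000
ω = Δθ/dt = 0.000000/1.5 = 0.0000
ω = 0 → v = (Δx·cos θ + Δy·sin θ)/dt = -0.5000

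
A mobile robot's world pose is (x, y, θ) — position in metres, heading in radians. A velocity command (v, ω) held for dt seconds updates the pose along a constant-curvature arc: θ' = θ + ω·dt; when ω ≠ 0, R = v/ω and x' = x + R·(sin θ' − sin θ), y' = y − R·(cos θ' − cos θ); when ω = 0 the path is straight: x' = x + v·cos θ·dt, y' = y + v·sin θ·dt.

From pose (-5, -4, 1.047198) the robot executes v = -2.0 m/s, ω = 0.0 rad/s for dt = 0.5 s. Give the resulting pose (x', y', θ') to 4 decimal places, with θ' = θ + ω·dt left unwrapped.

(-5.5000, -4.8660, 1.0472)

θ' = 1.0472 + 0.0·0.5 = 1.0472
ω = 0 → straight: x' = -5 + -2.0·cos(1.0472)·0.5 = -5.5000
y' = -4 + -2.0·sin(1.0472)·0.5 = -4.8660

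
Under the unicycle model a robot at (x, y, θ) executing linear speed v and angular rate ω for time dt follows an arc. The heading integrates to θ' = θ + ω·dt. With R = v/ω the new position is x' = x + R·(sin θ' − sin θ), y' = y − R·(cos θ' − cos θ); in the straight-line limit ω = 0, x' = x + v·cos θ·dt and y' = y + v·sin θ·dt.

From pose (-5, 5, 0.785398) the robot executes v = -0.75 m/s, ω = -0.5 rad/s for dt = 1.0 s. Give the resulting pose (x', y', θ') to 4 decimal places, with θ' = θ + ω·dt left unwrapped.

θ' = 0.7854 + -0.5·1.0 = 0.2854
R = v/ω = -0.75/-0.5 = 1.5000
x' = -5 + 1.5000·(sin 0.2854 − sin 0.7854) = -5.6384
y' = 5 − 1.5000·(cos 0.2854 − cos 0.7854) = 4.6213

(-5.6384, 4.6213, 0.2854)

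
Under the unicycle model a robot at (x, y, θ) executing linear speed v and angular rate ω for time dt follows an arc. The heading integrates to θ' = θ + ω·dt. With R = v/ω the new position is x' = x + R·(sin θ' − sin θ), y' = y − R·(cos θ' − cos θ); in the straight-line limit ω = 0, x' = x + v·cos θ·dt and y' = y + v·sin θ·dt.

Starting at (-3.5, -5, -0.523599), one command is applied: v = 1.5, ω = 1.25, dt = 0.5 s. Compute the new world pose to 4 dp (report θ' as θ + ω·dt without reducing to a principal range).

θ' = -0.5236 + 1.25·0.5 = 0.1014
R = v/ω = 1.5/1.25 = 1.2000
x' = -3.5 + 1.2000·(sin 0.1014 − sin -0.5236) = -2.7785
y' = -5 − 1.2000·(cos 0.1014 − cos -0.5236) = -5.1546

(-2.7785, -5.1546, 0.1014)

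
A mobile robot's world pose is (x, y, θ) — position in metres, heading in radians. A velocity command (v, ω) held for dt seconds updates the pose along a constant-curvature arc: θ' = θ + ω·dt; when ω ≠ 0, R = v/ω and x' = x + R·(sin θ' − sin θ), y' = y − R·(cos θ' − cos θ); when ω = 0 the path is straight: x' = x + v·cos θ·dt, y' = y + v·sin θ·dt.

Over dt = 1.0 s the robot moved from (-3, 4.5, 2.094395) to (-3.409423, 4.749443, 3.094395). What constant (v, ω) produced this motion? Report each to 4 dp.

Δθ = 3.094395 − 2.094395 = 1.000000
ω = Δθ/dt = 1.000000/1.0 = 1.0000
R = Δx/(sin θ' − sin θ) = 0.5000
v = R·ω = 0.5000·1.0000 = 0.5000

v = 0.5000, ω = 1.0000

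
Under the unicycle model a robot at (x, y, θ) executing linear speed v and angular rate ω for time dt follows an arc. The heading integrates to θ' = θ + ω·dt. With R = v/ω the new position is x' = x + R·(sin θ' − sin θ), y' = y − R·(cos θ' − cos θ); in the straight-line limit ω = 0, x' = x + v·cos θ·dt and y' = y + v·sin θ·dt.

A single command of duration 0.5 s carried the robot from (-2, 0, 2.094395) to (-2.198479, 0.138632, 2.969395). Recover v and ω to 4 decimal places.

v = 0.5000, ω = 1.7500

Δθ = 2.969395 − 2.094395 = 0.875000
ω = Δθ/dt = 0.875000/0.5 = 1.7500
R = Δx/(sin θ' − sin θ) = 0.2857
v = R·ω = 0.2857·1.7500 = 0.5000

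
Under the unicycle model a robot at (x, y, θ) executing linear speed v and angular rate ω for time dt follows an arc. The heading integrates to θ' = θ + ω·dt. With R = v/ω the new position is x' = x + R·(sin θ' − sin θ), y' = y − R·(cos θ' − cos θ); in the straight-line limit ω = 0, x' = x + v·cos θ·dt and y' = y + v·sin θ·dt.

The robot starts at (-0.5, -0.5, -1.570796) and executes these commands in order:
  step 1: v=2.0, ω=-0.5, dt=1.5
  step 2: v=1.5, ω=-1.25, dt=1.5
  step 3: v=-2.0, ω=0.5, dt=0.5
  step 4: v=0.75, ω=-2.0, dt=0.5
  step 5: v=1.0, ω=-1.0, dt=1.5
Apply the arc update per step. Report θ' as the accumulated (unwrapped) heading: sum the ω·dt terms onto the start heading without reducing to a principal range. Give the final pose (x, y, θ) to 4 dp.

step 1: θ'=-2.3208 (R=-4.0000) → pose (-1.5732, -3.2266, -2.3208)
step 2: θ'=-4.1958 (R=-1.2000) → pose (-3.4947, -3.0013, -4.1958)
step 3: θ'=-3.9458 (R=-4.0000) → pose (-2.8978, -3.8004, -3.9458)
step 4: θ'=-4.9458 (R=-0.3750) → pose (-2.9925, -3.4535, -4.9458)
step 5: θ'=-6.4458 (R=-1.0000) → pose (-1.8577, -2.6980, -6.4458)

(-1.8577, -2.6980, -6.4458)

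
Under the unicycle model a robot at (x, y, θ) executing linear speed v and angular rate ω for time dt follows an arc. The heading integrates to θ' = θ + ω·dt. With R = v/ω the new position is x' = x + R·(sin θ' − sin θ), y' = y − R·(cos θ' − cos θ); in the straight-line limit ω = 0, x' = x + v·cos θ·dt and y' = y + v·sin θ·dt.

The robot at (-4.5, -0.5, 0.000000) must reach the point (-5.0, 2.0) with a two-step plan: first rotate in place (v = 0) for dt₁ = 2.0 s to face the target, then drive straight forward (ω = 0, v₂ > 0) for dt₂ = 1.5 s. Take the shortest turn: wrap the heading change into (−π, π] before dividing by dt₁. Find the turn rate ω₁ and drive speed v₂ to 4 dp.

heading to target = atan2(2−-0.5, -5−-4.5) = 1.7682
Δθ = wrap(1.7682 − 0.0000) = 1.7682; ω₁ = Δθ/dt₁ = 0.8841
distance = √((-5−-4.5)² + (2−-0.5)²) = 2.5495; v₂ = distance/dt₂ = 1.6997

ω₁ = 0.8841, v₂ = 1.6997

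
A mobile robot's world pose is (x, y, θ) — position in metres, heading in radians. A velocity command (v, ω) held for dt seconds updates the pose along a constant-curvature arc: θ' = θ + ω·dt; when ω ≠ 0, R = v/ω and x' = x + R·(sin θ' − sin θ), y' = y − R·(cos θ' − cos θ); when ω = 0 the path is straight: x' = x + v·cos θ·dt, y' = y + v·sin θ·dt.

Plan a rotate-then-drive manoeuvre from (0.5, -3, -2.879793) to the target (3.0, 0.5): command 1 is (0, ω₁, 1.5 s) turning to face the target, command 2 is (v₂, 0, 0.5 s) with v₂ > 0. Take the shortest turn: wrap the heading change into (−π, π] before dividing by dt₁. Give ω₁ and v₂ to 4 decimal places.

ω₁ = -1.6352, v₂ = 8.6023

heading to target = atan2(0.5−-3, 3−0.5) = 0.9505
Δθ = wrap(0.9505 − -2.8798) = -2.4528; ω₁ = Δθ/dt₁ = -1.6352
distance = √((3−0.5)² + (0.5−-3)²) = 4.3012; v₂ = distance/dt₂ = 8.6023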